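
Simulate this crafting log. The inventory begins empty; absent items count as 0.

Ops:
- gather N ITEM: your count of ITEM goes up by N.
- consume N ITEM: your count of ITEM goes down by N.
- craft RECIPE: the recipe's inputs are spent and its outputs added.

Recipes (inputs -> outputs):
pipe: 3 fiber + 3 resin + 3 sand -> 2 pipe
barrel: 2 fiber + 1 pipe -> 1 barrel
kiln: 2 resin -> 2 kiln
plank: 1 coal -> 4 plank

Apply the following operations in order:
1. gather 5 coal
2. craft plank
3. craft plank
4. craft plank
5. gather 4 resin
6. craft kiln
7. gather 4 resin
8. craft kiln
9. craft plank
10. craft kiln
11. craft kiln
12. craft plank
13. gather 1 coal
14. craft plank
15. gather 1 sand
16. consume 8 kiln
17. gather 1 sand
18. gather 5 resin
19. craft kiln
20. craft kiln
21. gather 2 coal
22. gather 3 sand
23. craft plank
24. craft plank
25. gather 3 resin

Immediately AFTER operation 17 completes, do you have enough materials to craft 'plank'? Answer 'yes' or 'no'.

Answer: no

Derivation:
After 1 (gather 5 coal): coal=5
After 2 (craft plank): coal=4 plank=4
After 3 (craft plank): coal=3 plank=8
After 4 (craft plank): coal=2 plank=12
After 5 (gather 4 resin): coal=2 plank=12 resin=4
After 6 (craft kiln): coal=2 kiln=2 plank=12 resin=2
After 7 (gather 4 resin): coal=2 kiln=2 plank=12 resin=6
After 8 (craft kiln): coal=2 kiln=4 plank=12 resin=4
After 9 (craft plank): coal=1 kiln=4 plank=16 resin=4
After 10 (craft kiln): coal=1 kiln=6 plank=16 resin=2
After 11 (craft kiln): coal=1 kiln=8 plank=16
After 12 (craft plank): kiln=8 plank=20
After 13 (gather 1 coal): coal=1 kiln=8 plank=20
After 14 (craft plank): kiln=8 plank=24
After 15 (gather 1 sand): kiln=8 plank=24 sand=1
After 16 (consume 8 kiln): plank=24 sand=1
After 17 (gather 1 sand): plank=24 sand=2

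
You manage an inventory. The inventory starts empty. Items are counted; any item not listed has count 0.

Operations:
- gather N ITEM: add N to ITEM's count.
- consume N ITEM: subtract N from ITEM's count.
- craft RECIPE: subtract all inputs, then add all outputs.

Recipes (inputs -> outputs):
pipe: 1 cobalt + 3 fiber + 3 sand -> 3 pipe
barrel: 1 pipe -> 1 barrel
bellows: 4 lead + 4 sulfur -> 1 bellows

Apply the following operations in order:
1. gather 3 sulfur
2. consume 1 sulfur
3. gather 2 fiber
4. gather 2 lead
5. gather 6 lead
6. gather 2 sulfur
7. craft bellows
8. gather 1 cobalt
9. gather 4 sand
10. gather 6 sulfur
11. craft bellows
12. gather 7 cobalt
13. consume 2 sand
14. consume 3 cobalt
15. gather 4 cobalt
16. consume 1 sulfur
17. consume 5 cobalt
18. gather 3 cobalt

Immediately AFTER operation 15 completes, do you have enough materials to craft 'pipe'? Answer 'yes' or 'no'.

After 1 (gather 3 sulfur): sulfur=3
After 2 (consume 1 sulfur): sulfur=2
After 3 (gather 2 fiber): fiber=2 sulfur=2
After 4 (gather 2 lead): fiber=2 lead=2 sulfur=2
After 5 (gather 6 lead): fiber=2 lead=8 sulfur=2
After 6 (gather 2 sulfur): fiber=2 lead=8 sulfur=4
After 7 (craft bellows): bellows=1 fiber=2 lead=4
After 8 (gather 1 cobalt): bellows=1 cobalt=1 fiber=2 lead=4
After 9 (gather 4 sand): bellows=1 cobalt=1 fiber=2 lead=4 sand=4
After 10 (gather 6 sulfur): bellows=1 cobalt=1 fiber=2 lead=4 sand=4 sulfur=6
After 11 (craft bellows): bellows=2 cobalt=1 fiber=2 sand=4 sulfur=2
After 12 (gather 7 cobalt): bellows=2 cobalt=8 fiber=2 sand=4 sulfur=2
After 13 (consume 2 sand): bellows=2 cobalt=8 fiber=2 sand=2 sulfur=2
After 14 (consume 3 cobalt): bellows=2 cobalt=5 fiber=2 sand=2 sulfur=2
After 15 (gather 4 cobalt): bellows=2 cobalt=9 fiber=2 sand=2 sulfur=2

Answer: no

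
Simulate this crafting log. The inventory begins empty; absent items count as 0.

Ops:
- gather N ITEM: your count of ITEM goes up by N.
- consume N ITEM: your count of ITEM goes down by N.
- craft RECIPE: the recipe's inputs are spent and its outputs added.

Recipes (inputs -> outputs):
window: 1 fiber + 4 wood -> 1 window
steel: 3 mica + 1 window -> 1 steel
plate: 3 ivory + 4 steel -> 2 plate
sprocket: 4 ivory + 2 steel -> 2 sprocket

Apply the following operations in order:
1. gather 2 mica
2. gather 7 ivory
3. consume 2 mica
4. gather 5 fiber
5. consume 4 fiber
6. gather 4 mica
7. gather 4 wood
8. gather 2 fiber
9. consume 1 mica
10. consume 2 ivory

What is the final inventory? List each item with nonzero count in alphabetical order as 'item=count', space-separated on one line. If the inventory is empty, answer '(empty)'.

Answer: fiber=3 ivory=5 mica=3 wood=4

Derivation:
After 1 (gather 2 mica): mica=2
After 2 (gather 7 ivory): ivory=7 mica=2
After 3 (consume 2 mica): ivory=7
After 4 (gather 5 fiber): fiber=5 ivory=7
After 5 (consume 4 fiber): fiber=1 ivory=7
After 6 (gather 4 mica): fiber=1 ivory=7 mica=4
After 7 (gather 4 wood): fiber=1 ivory=7 mica=4 wood=4
After 8 (gather 2 fiber): fiber=3 ivory=7 mica=4 wood=4
After 9 (consume 1 mica): fiber=3 ivory=7 mica=3 wood=4
After 10 (consume 2 ivory): fiber=3 ivory=5 mica=3 wood=4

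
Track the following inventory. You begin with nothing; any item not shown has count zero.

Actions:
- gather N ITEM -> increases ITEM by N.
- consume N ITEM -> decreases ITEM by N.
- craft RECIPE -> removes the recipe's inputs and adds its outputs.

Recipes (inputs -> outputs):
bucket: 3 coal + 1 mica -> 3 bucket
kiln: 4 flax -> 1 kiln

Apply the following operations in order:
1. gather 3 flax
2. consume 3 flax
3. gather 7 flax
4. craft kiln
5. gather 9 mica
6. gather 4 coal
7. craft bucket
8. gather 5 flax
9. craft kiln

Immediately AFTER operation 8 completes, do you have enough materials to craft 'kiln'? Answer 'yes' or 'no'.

Answer: yes

Derivation:
After 1 (gather 3 flax): flax=3
After 2 (consume 3 flax): (empty)
After 3 (gather 7 flax): flax=7
After 4 (craft kiln): flax=3 kiln=1
After 5 (gather 9 mica): flax=3 kiln=1 mica=9
After 6 (gather 4 coal): coal=4 flax=3 kiln=1 mica=9
After 7 (craft bucket): bucket=3 coal=1 flax=3 kiln=1 mica=8
After 8 (gather 5 flax): bucket=3 coal=1 flax=8 kiln=1 mica=8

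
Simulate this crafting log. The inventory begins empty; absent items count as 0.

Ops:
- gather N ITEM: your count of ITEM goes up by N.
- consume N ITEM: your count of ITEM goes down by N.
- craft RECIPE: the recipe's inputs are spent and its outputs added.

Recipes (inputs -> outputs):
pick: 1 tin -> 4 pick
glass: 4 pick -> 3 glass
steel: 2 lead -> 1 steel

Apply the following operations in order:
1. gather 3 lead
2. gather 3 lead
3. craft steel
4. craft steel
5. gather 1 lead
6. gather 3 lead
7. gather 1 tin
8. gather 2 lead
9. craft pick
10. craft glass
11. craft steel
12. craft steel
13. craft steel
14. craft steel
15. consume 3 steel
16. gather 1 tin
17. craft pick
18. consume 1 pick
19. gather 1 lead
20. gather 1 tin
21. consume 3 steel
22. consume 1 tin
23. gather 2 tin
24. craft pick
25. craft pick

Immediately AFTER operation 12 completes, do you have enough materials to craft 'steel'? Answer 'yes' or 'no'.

Answer: yes

Derivation:
After 1 (gather 3 lead): lead=3
After 2 (gather 3 lead): lead=6
After 3 (craft steel): lead=4 steel=1
After 4 (craft steel): lead=2 steel=2
After 5 (gather 1 lead): lead=3 steel=2
After 6 (gather 3 lead): lead=6 steel=2
After 7 (gather 1 tin): lead=6 steel=2 tin=1
After 8 (gather 2 lead): lead=8 steel=2 tin=1
After 9 (craft pick): lead=8 pick=4 steel=2
After 10 (craft glass): glass=3 lead=8 steel=2
After 11 (craft steel): glass=3 lead=6 steel=3
After 12 (craft steel): glass=3 lead=4 steel=4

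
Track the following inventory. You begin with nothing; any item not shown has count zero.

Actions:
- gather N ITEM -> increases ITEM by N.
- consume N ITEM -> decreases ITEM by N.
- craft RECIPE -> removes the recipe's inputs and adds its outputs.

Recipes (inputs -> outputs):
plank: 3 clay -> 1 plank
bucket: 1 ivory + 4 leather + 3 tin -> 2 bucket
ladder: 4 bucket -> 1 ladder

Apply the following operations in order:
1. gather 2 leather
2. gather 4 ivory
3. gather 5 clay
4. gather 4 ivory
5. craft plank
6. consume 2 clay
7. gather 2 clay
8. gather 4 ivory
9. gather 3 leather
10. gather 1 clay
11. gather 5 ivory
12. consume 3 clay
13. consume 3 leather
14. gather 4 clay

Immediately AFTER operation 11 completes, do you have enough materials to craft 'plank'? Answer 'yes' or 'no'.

After 1 (gather 2 leather): leather=2
After 2 (gather 4 ivory): ivory=4 leather=2
After 3 (gather 5 clay): clay=5 ivory=4 leather=2
After 4 (gather 4 ivory): clay=5 ivory=8 leather=2
After 5 (craft plank): clay=2 ivory=8 leather=2 plank=1
After 6 (consume 2 clay): ivory=8 leather=2 plank=1
After 7 (gather 2 clay): clay=2 ivory=8 leather=2 plank=1
After 8 (gather 4 ivory): clay=2 ivory=12 leather=2 plank=1
After 9 (gather 3 leather): clay=2 ivory=12 leather=5 plank=1
After 10 (gather 1 clay): clay=3 ivory=12 leather=5 plank=1
After 11 (gather 5 ivory): clay=3 ivory=17 leather=5 plank=1

Answer: yes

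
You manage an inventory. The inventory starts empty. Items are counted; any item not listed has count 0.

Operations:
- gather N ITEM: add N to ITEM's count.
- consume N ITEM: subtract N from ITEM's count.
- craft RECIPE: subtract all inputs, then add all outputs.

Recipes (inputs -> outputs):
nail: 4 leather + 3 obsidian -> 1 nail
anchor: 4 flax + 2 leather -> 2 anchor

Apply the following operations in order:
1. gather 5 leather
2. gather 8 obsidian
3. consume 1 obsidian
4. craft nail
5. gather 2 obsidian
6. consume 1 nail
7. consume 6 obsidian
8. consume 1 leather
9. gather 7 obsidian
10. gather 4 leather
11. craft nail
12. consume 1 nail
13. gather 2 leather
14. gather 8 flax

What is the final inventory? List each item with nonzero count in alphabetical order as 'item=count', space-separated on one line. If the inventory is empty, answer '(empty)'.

Answer: flax=8 leather=2 obsidian=4

Derivation:
After 1 (gather 5 leather): leather=5
After 2 (gather 8 obsidian): leather=5 obsidian=8
After 3 (consume 1 obsidian): leather=5 obsidian=7
After 4 (craft nail): leather=1 nail=1 obsidian=4
After 5 (gather 2 obsidian): leather=1 nail=1 obsidian=6
After 6 (consume 1 nail): leather=1 obsidian=6
After 7 (consume 6 obsidian): leather=1
After 8 (consume 1 leather): (empty)
After 9 (gather 7 obsidian): obsidian=7
After 10 (gather 4 leather): leather=4 obsidian=7
After 11 (craft nail): nail=1 obsidian=4
After 12 (consume 1 nail): obsidian=4
After 13 (gather 2 leather): leather=2 obsidian=4
After 14 (gather 8 flax): flax=8 leather=2 obsidian=4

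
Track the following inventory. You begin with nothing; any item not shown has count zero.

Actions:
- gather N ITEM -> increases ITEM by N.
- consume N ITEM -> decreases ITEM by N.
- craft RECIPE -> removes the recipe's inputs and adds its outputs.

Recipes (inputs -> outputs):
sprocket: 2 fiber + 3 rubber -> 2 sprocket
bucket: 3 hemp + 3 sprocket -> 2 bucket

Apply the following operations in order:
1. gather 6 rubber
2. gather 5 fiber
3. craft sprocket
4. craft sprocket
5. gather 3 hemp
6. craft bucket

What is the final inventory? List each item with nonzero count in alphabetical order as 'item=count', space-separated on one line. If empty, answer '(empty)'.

Answer: bucket=2 fiber=1 sprocket=1

Derivation:
After 1 (gather 6 rubber): rubber=6
After 2 (gather 5 fiber): fiber=5 rubber=6
After 3 (craft sprocket): fiber=3 rubber=3 sprocket=2
After 4 (craft sprocket): fiber=1 sprocket=4
After 5 (gather 3 hemp): fiber=1 hemp=3 sprocket=4
After 6 (craft bucket): bucket=2 fiber=1 sprocket=1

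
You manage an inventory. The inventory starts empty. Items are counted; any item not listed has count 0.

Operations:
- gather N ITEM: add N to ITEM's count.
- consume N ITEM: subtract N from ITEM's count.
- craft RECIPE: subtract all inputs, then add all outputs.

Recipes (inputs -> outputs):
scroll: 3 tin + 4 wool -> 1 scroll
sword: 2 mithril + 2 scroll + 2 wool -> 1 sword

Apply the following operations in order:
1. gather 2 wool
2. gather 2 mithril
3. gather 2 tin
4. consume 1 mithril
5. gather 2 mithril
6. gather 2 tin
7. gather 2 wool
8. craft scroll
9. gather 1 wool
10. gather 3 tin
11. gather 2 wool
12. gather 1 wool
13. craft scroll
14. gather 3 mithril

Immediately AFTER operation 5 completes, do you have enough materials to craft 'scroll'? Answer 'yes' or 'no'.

Answer: no

Derivation:
After 1 (gather 2 wool): wool=2
After 2 (gather 2 mithril): mithril=2 wool=2
After 3 (gather 2 tin): mithril=2 tin=2 wool=2
After 4 (consume 1 mithril): mithril=1 tin=2 wool=2
After 5 (gather 2 mithril): mithril=3 tin=2 wool=2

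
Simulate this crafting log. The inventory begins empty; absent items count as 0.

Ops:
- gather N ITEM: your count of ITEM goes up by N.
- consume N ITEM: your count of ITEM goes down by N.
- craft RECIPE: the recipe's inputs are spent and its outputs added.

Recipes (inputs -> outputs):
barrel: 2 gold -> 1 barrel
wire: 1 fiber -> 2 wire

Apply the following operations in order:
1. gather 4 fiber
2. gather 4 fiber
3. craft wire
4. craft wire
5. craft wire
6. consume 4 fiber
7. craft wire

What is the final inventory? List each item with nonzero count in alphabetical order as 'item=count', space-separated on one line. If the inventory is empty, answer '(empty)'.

Answer: wire=8

Derivation:
After 1 (gather 4 fiber): fiber=4
After 2 (gather 4 fiber): fiber=8
After 3 (craft wire): fiber=7 wire=2
After 4 (craft wire): fiber=6 wire=4
After 5 (craft wire): fiber=5 wire=6
After 6 (consume 4 fiber): fiber=1 wire=6
After 7 (craft wire): wire=8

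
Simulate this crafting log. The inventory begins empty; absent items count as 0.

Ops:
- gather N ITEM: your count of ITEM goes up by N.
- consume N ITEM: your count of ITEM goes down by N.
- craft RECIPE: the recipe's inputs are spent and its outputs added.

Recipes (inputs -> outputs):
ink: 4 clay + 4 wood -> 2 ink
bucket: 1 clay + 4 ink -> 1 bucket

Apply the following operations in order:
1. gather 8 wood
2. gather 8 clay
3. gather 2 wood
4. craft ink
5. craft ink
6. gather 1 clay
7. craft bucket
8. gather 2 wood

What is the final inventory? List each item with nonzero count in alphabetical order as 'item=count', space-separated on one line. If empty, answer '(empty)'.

Answer: bucket=1 wood=4

Derivation:
After 1 (gather 8 wood): wood=8
After 2 (gather 8 clay): clay=8 wood=8
After 3 (gather 2 wood): clay=8 wood=10
After 4 (craft ink): clay=4 ink=2 wood=6
After 5 (craft ink): ink=4 wood=2
After 6 (gather 1 clay): clay=1 ink=4 wood=2
After 7 (craft bucket): bucket=1 wood=2
After 8 (gather 2 wood): bucket=1 wood=4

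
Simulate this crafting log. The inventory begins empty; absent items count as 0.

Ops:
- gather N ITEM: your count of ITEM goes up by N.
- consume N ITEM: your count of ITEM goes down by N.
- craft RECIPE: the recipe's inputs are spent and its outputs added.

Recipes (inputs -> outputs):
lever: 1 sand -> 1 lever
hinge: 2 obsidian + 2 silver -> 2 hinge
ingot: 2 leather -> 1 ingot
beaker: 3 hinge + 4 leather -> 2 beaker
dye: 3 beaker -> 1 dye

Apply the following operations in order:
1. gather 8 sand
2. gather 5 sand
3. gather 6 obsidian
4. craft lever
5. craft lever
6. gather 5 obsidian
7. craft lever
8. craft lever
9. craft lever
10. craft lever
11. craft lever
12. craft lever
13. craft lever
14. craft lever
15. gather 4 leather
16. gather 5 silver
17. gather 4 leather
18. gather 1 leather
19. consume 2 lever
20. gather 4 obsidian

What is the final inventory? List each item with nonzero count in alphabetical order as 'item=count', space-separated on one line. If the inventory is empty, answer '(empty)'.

Answer: leather=9 lever=8 obsidian=15 sand=3 silver=5

Derivation:
After 1 (gather 8 sand): sand=8
After 2 (gather 5 sand): sand=13
After 3 (gather 6 obsidian): obsidian=6 sand=13
After 4 (craft lever): lever=1 obsidian=6 sand=12
After 5 (craft lever): lever=2 obsidian=6 sand=11
After 6 (gather 5 obsidian): lever=2 obsidian=11 sand=11
After 7 (craft lever): lever=3 obsidian=11 sand=10
After 8 (craft lever): lever=4 obsidian=11 sand=9
After 9 (craft lever): lever=5 obsidian=11 sand=8
After 10 (craft lever): lever=6 obsidian=11 sand=7
After 11 (craft lever): lever=7 obsidian=11 sand=6
After 12 (craft lever): lever=8 obsidian=11 sand=5
After 13 (craft lever): lever=9 obsidian=11 sand=4
After 14 (craft lever): lever=10 obsidian=11 sand=3
After 15 (gather 4 leather): leather=4 lever=10 obsidian=11 sand=3
After 16 (gather 5 silver): leather=4 lever=10 obsidian=11 sand=3 silver=5
After 17 (gather 4 leather): leather=8 lever=10 obsidian=11 sand=3 silver=5
After 18 (gather 1 leather): leather=9 lever=10 obsidian=11 sand=3 silver=5
After 19 (consume 2 lever): leather=9 lever=8 obsidian=11 sand=3 silver=5
After 20 (gather 4 obsidian): leather=9 lever=8 obsidian=15 sand=3 silver=5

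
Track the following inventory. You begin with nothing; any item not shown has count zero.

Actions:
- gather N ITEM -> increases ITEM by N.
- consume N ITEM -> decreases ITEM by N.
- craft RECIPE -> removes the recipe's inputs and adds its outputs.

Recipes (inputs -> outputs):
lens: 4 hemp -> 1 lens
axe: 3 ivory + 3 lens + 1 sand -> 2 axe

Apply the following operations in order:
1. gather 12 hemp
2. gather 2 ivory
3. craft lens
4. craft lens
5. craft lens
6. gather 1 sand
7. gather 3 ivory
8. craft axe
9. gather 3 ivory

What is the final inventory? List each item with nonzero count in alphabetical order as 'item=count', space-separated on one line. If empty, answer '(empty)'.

After 1 (gather 12 hemp): hemp=12
After 2 (gather 2 ivory): hemp=12 ivory=2
After 3 (craft lens): hemp=8 ivory=2 lens=1
After 4 (craft lens): hemp=4 ivory=2 lens=2
After 5 (craft lens): ivory=2 lens=3
After 6 (gather 1 sand): ivory=2 lens=3 sand=1
After 7 (gather 3 ivory): ivory=5 lens=3 sand=1
After 8 (craft axe): axe=2 ivory=2
After 9 (gather 3 ivory): axe=2 ivory=5

Answer: axe=2 ivory=5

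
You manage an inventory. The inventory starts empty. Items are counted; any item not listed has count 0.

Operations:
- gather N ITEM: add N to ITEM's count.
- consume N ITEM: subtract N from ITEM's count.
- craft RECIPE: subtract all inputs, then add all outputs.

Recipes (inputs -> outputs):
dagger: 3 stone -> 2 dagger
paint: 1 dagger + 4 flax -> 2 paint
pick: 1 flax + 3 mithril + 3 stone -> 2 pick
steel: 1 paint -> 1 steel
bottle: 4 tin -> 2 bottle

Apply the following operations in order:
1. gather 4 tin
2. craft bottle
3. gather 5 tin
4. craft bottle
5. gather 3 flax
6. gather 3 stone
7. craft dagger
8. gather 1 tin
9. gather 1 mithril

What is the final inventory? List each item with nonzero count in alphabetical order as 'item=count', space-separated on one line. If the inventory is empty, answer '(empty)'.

Answer: bottle=4 dagger=2 flax=3 mithril=1 tin=2

Derivation:
After 1 (gather 4 tin): tin=4
After 2 (craft bottle): bottle=2
After 3 (gather 5 tin): bottle=2 tin=5
After 4 (craft bottle): bottle=4 tin=1
After 5 (gather 3 flax): bottle=4 flax=3 tin=1
After 6 (gather 3 stone): bottle=4 flax=3 stone=3 tin=1
After 7 (craft dagger): bottle=4 dagger=2 flax=3 tin=1
After 8 (gather 1 tin): bottle=4 dagger=2 flax=3 tin=2
After 9 (gather 1 mithril): bottle=4 dagger=2 flax=3 mithril=1 tin=2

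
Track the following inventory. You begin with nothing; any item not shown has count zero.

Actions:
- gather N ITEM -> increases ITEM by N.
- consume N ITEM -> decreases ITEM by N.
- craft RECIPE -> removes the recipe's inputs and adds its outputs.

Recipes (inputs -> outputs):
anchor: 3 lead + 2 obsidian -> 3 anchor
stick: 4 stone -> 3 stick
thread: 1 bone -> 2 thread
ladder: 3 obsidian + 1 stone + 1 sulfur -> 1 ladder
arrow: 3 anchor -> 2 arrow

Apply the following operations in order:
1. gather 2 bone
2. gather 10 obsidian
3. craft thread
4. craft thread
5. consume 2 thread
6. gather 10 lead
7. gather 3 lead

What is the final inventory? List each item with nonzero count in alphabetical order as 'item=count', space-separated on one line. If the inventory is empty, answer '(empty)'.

Answer: lead=13 obsidian=10 thread=2

Derivation:
After 1 (gather 2 bone): bone=2
After 2 (gather 10 obsidian): bone=2 obsidian=10
After 3 (craft thread): bone=1 obsidian=10 thread=2
After 4 (craft thread): obsidian=10 thread=4
After 5 (consume 2 thread): obsidian=10 thread=2
After 6 (gather 10 lead): lead=10 obsidian=10 thread=2
After 7 (gather 3 lead): lead=13 obsidian=10 thread=2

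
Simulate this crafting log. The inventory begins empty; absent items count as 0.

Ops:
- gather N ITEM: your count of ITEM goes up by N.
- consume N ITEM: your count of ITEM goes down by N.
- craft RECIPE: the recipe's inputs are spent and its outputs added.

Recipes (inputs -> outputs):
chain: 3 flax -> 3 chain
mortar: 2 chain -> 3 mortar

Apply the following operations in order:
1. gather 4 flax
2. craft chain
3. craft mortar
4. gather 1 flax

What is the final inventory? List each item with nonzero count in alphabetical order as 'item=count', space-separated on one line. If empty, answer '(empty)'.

Answer: chain=1 flax=2 mortar=3

Derivation:
After 1 (gather 4 flax): flax=4
After 2 (craft chain): chain=3 flax=1
After 3 (craft mortar): chain=1 flax=1 mortar=3
After 4 (gather 1 flax): chain=1 flax=2 mortar=3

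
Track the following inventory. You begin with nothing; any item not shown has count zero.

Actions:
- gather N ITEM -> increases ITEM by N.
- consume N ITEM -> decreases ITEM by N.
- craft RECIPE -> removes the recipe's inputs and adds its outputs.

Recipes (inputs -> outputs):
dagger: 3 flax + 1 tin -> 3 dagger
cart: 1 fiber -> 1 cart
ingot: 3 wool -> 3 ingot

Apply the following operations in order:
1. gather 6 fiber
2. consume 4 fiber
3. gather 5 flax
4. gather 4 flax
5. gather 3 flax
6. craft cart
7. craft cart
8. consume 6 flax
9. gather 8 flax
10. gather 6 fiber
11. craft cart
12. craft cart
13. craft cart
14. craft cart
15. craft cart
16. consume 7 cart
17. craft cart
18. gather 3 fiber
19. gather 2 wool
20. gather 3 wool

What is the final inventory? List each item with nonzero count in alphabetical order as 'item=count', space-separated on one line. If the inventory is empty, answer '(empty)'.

After 1 (gather 6 fiber): fiber=6
After 2 (consume 4 fiber): fiber=2
After 3 (gather 5 flax): fiber=2 flax=5
After 4 (gather 4 flax): fiber=2 flax=9
After 5 (gather 3 flax): fiber=2 flax=12
After 6 (craft cart): cart=1 fiber=1 flax=12
After 7 (craft cart): cart=2 flax=12
After 8 (consume 6 flax): cart=2 flax=6
After 9 (gather 8 flax): cart=2 flax=14
After 10 (gather 6 fiber): cart=2 fiber=6 flax=14
After 11 (craft cart): cart=3 fiber=5 flax=14
After 12 (craft cart): cart=4 fiber=4 flax=14
After 13 (craft cart): cart=5 fiber=3 flax=14
After 14 (craft cart): cart=6 fiber=2 flax=14
After 15 (craft cart): cart=7 fiber=1 flax=14
After 16 (consume 7 cart): fiber=1 flax=14
After 17 (craft cart): cart=1 flax=14
After 18 (gather 3 fiber): cart=1 fiber=3 flax=14
After 19 (gather 2 wool): cart=1 fiber=3 flax=14 wool=2
After 20 (gather 3 wool): cart=1 fiber=3 flax=14 wool=5

Answer: cart=1 fiber=3 flax=14 wool=5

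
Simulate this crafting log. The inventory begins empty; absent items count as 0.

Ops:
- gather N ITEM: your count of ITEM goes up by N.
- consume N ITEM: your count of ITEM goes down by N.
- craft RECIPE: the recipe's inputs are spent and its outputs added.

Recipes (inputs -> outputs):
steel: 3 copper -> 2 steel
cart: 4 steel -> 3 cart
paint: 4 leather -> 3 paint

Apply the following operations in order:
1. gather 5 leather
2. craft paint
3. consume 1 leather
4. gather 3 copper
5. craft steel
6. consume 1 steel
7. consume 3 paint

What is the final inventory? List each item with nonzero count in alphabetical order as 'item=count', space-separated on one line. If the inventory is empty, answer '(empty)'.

After 1 (gather 5 leather): leather=5
After 2 (craft paint): leather=1 paint=3
After 3 (consume 1 leather): paint=3
After 4 (gather 3 copper): copper=3 paint=3
After 5 (craft steel): paint=3 steel=2
After 6 (consume 1 steel): paint=3 steel=1
After 7 (consume 3 paint): steel=1

Answer: steel=1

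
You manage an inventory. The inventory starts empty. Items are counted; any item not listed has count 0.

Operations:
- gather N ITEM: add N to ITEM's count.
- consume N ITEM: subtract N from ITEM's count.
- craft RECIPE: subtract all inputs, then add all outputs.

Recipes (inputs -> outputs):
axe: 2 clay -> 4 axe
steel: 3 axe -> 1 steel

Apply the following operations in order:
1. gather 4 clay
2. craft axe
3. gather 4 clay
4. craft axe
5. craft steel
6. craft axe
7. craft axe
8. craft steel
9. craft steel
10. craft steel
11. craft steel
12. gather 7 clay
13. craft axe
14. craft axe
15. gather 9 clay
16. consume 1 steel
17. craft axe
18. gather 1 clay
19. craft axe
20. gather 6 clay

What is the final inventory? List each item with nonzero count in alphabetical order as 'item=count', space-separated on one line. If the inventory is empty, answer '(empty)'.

After 1 (gather 4 clay): clay=4
After 2 (craft axe): axe=4 clay=2
After 3 (gather 4 clay): axe=4 clay=6
After 4 (craft axe): axe=8 clay=4
After 5 (craft steel): axe=5 clay=4 steel=1
After 6 (craft axe): axe=9 clay=2 steel=1
After 7 (craft axe): axe=13 steel=1
After 8 (craft steel): axe=10 steel=2
After 9 (craft steel): axe=7 steel=3
After 10 (craft steel): axe=4 steel=4
After 11 (craft steel): axe=1 steel=5
After 12 (gather 7 clay): axe=1 clay=7 steel=5
After 13 (craft axe): axe=5 clay=5 steel=5
After 14 (craft axe): axe=9 clay=3 steel=5
After 15 (gather 9 clay): axe=9 clay=12 steel=5
After 16 (consume 1 steel): axe=9 clay=12 steel=4
After 17 (craft axe): axe=13 clay=10 steel=4
After 18 (gather 1 clay): axe=13 clay=11 steel=4
After 19 (craft axe): axe=17 clay=9 steel=4
After 20 (gather 6 clay): axe=17 clay=15 steel=4

Answer: axe=17 clay=15 steel=4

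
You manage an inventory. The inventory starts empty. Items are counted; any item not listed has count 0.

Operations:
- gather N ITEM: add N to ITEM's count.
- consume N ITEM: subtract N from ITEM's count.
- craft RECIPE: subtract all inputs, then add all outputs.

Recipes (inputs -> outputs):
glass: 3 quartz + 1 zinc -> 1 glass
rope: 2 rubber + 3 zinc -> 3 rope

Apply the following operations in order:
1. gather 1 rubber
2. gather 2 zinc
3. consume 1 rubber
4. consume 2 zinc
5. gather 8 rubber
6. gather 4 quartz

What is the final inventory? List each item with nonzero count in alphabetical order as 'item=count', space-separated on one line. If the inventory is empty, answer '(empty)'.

Answer: quartz=4 rubber=8

Derivation:
After 1 (gather 1 rubber): rubber=1
After 2 (gather 2 zinc): rubber=1 zinc=2
After 3 (consume 1 rubber): zinc=2
After 4 (consume 2 zinc): (empty)
After 5 (gather 8 rubber): rubber=8
After 6 (gather 4 quartz): quartz=4 rubber=8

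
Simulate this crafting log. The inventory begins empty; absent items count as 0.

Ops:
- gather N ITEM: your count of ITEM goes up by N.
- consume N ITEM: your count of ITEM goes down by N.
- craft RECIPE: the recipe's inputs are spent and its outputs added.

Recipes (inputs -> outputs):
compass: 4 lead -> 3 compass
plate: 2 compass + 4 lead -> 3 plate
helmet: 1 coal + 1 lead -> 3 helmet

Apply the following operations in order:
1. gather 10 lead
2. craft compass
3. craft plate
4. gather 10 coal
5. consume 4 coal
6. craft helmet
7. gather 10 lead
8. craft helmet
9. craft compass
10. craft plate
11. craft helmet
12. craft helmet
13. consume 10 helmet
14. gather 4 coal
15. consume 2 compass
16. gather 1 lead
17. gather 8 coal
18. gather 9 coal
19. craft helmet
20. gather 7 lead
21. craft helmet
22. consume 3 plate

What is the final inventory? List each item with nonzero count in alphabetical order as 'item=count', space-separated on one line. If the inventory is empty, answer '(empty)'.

Answer: coal=21 helmet=8 lead=6 plate=3

Derivation:
After 1 (gather 10 lead): lead=10
After 2 (craft compass): compass=3 lead=6
After 3 (craft plate): compass=1 lead=2 plate=3
After 4 (gather 10 coal): coal=10 compass=1 lead=2 plate=3
After 5 (consume 4 coal): coal=6 compass=1 lead=2 plate=3
After 6 (craft helmet): coal=5 compass=1 helmet=3 lead=1 plate=3
After 7 (gather 10 lead): coal=5 compass=1 helmet=3 lead=11 plate=3
After 8 (craft helmet): coal=4 compass=1 helmet=6 lead=10 plate=3
After 9 (craft compass): coal=4 compass=4 helmet=6 lead=6 plate=3
After 10 (craft plate): coal=4 compass=2 helmet=6 lead=2 plate=6
After 11 (craft helmet): coal=3 compass=2 helmet=9 lead=1 plate=6
After 12 (craft helmet): coal=2 compass=2 helmet=12 plate=6
After 13 (consume 10 helmet): coal=2 compass=2 helmet=2 plate=6
After 14 (gather 4 coal): coal=6 compass=2 helmet=2 plate=6
After 15 (consume 2 compass): coal=6 helmet=2 plate=6
After 16 (gather 1 lead): coal=6 helmet=2 lead=1 plate=6
After 17 (gather 8 coal): coal=14 helmet=2 lead=1 plate=6
After 18 (gather 9 coal): coal=23 helmet=2 lead=1 plate=6
After 19 (craft helmet): coal=22 helmet=5 plate=6
After 20 (gather 7 lead): coal=22 helmet=5 lead=7 plate=6
After 21 (craft helmet): coal=21 helmet=8 lead=6 plate=6
After 22 (consume 3 plate): coal=21 helmet=8 lead=6 plate=3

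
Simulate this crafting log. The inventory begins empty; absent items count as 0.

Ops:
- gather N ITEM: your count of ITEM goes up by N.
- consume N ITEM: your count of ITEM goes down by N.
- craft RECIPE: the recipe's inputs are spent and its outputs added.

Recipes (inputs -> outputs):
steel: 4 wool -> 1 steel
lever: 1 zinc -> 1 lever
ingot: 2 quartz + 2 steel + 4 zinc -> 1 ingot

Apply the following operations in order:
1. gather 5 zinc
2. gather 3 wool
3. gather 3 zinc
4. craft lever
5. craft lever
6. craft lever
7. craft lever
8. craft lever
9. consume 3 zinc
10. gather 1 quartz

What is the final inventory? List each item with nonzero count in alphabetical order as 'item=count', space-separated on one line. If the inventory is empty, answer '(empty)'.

Answer: lever=5 quartz=1 wool=3

Derivation:
After 1 (gather 5 zinc): zinc=5
After 2 (gather 3 wool): wool=3 zinc=5
After 3 (gather 3 zinc): wool=3 zinc=8
After 4 (craft lever): lever=1 wool=3 zinc=7
After 5 (craft lever): lever=2 wool=3 zinc=6
After 6 (craft lever): lever=3 wool=3 zinc=5
After 7 (craft lever): lever=4 wool=3 zinc=4
After 8 (craft lever): lever=5 wool=3 zinc=3
After 9 (consume 3 zinc): lever=5 wool=3
After 10 (gather 1 quartz): lever=5 quartz=1 wool=3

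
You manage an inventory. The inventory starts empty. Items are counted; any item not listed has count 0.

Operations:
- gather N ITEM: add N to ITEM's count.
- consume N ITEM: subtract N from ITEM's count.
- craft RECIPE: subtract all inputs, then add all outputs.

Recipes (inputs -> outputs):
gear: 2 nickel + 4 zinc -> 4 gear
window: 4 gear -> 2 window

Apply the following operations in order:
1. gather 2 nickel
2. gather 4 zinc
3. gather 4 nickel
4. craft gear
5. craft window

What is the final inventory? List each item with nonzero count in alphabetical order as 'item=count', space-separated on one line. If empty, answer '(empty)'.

After 1 (gather 2 nickel): nickel=2
After 2 (gather 4 zinc): nickel=2 zinc=4
After 3 (gather 4 nickel): nickel=6 zinc=4
After 4 (craft gear): gear=4 nickel=4
After 5 (craft window): nickel=4 window=2

Answer: nickel=4 window=2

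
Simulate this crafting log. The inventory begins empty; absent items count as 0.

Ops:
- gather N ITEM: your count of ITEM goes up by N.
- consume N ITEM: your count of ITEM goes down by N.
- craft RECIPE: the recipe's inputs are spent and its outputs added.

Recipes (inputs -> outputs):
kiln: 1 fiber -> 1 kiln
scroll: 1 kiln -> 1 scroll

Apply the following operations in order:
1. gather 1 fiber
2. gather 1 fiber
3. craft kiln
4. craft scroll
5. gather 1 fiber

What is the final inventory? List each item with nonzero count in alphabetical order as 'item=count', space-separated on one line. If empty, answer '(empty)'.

Answer: fiber=2 scroll=1

Derivation:
After 1 (gather 1 fiber): fiber=1
After 2 (gather 1 fiber): fiber=2
After 3 (craft kiln): fiber=1 kiln=1
After 4 (craft scroll): fiber=1 scroll=1
After 5 (gather 1 fiber): fiber=2 scroll=1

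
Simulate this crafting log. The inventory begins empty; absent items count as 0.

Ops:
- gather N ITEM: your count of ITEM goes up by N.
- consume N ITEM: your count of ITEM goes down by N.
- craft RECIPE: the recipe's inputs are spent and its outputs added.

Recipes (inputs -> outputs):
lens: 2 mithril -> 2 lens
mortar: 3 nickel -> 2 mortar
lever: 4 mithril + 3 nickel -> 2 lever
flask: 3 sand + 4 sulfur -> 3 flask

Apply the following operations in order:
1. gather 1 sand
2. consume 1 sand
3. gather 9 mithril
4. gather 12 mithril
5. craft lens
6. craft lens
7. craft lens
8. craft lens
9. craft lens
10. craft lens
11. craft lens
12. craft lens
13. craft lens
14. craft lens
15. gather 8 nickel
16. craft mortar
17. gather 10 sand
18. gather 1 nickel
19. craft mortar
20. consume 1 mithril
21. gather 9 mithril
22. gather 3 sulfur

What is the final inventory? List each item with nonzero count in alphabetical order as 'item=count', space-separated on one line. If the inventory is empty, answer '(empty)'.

Answer: lens=20 mithril=9 mortar=4 nickel=3 sand=10 sulfur=3

Derivation:
After 1 (gather 1 sand): sand=1
After 2 (consume 1 sand): (empty)
After 3 (gather 9 mithril): mithril=9
After 4 (gather 12 mithril): mithril=21
After 5 (craft lens): lens=2 mithril=19
After 6 (craft lens): lens=4 mithril=17
After 7 (craft lens): lens=6 mithril=15
After 8 (craft lens): lens=8 mithril=13
After 9 (craft lens): lens=10 mithril=11
After 10 (craft lens): lens=12 mithril=9
After 11 (craft lens): lens=14 mithril=7
After 12 (craft lens): lens=16 mithril=5
After 13 (craft lens): lens=18 mithril=3
After 14 (craft lens): lens=20 mithril=1
After 15 (gather 8 nickel): lens=20 mithril=1 nickel=8
After 16 (craft mortar): lens=20 mithril=1 mortar=2 nickel=5
After 17 (gather 10 sand): lens=20 mithril=1 mortar=2 nickel=5 sand=10
After 18 (gather 1 nickel): lens=20 mithril=1 mortar=2 nickel=6 sand=10
After 19 (craft mortar): lens=20 mithril=1 mortar=4 nickel=3 sand=10
After 20 (consume 1 mithril): lens=20 mortar=4 nickel=3 sand=10
After 21 (gather 9 mithril): lens=20 mithril=9 mortar=4 nickel=3 sand=10
After 22 (gather 3 sulfur): lens=20 mithril=9 mortar=4 nickel=3 sand=10 sulfur=3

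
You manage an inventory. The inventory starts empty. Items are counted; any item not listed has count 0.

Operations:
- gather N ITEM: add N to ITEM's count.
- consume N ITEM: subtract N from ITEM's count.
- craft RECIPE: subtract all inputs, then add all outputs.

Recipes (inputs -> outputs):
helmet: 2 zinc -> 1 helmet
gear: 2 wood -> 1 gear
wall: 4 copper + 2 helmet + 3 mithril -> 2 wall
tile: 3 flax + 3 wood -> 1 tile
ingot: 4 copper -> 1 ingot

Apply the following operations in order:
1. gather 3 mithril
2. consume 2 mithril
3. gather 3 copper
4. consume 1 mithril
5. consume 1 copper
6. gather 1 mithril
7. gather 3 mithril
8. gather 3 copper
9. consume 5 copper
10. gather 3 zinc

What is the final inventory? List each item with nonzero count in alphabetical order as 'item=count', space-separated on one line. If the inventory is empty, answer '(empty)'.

Answer: mithril=4 zinc=3

Derivation:
After 1 (gather 3 mithril): mithril=3
After 2 (consume 2 mithril): mithril=1
After 3 (gather 3 copper): copper=3 mithril=1
After 4 (consume 1 mithril): copper=3
After 5 (consume 1 copper): copper=2
After 6 (gather 1 mithril): copper=2 mithril=1
After 7 (gather 3 mithril): copper=2 mithril=4
After 8 (gather 3 copper): copper=5 mithril=4
After 9 (consume 5 copper): mithril=4
After 10 (gather 3 zinc): mithril=4 zinc=3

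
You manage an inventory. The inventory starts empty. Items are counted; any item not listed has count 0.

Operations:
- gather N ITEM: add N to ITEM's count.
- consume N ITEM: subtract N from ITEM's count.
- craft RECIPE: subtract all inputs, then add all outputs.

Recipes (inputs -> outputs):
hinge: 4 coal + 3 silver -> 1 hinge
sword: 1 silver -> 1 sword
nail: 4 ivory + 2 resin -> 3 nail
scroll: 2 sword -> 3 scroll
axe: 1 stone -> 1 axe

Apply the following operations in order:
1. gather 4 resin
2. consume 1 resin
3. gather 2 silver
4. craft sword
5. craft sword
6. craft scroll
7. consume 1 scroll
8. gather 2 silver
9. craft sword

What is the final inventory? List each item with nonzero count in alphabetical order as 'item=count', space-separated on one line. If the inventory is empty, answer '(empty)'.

Answer: resin=3 scroll=2 silver=1 sword=1

Derivation:
After 1 (gather 4 resin): resin=4
After 2 (consume 1 resin): resin=3
After 3 (gather 2 silver): resin=3 silver=2
After 4 (craft sword): resin=3 silver=1 sword=1
After 5 (craft sword): resin=3 sword=2
After 6 (craft scroll): resin=3 scroll=3
After 7 (consume 1 scroll): resin=3 scroll=2
After 8 (gather 2 silver): resin=3 scroll=2 silver=2
After 9 (craft sword): resin=3 scroll=2 silver=1 sword=1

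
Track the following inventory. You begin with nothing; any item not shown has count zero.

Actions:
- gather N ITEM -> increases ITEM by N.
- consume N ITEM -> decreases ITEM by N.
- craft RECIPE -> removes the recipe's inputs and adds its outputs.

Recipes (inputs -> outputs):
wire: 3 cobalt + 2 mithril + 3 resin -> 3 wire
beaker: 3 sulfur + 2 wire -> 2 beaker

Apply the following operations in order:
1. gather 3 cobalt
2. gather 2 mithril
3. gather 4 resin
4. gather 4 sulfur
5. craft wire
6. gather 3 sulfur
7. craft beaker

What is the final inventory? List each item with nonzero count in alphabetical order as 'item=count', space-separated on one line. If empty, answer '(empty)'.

Answer: beaker=2 resin=1 sulfur=4 wire=1

Derivation:
After 1 (gather 3 cobalt): cobalt=3
After 2 (gather 2 mithril): cobalt=3 mithril=2
After 3 (gather 4 resin): cobalt=3 mithril=2 resin=4
After 4 (gather 4 sulfur): cobalt=3 mithril=2 resin=4 sulfur=4
After 5 (craft wire): resin=1 sulfur=4 wire=3
After 6 (gather 3 sulfur): resin=1 sulfur=7 wire=3
After 7 (craft beaker): beaker=2 resin=1 sulfur=4 wire=1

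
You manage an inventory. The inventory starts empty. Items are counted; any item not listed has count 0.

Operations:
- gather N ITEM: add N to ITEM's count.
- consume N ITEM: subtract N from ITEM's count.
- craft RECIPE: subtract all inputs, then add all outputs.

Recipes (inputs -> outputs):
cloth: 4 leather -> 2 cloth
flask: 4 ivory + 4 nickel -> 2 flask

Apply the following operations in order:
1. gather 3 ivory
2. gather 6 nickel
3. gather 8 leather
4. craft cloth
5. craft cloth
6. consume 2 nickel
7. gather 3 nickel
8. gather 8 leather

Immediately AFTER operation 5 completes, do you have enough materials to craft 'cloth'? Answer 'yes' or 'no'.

After 1 (gather 3 ivory): ivory=3
After 2 (gather 6 nickel): ivory=3 nickel=6
After 3 (gather 8 leather): ivory=3 leather=8 nickel=6
After 4 (craft cloth): cloth=2 ivory=3 leather=4 nickel=6
After 5 (craft cloth): cloth=4 ivory=3 nickel=6

Answer: no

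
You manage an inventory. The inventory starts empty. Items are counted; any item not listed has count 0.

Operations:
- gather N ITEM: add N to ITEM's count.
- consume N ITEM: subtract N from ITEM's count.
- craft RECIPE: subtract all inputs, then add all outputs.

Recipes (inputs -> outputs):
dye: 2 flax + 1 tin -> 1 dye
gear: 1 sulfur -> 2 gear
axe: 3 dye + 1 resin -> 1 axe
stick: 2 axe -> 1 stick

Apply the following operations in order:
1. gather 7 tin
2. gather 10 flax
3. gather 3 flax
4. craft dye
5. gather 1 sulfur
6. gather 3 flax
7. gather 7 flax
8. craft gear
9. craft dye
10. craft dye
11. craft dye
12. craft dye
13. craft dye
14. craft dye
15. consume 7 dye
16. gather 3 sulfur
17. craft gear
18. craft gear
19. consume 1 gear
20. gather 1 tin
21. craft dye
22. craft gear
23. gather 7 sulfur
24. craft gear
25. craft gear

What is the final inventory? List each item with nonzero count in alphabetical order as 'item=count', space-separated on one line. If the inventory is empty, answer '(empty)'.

After 1 (gather 7 tin): tin=7
After 2 (gather 10 flax): flax=10 tin=7
After 3 (gather 3 flax): flax=13 tin=7
After 4 (craft dye): dye=1 flax=11 tin=6
After 5 (gather 1 sulfur): dye=1 flax=11 sulfur=1 tin=6
After 6 (gather 3 flax): dye=1 flax=14 sulfur=1 tin=6
After 7 (gather 7 flax): dye=1 flax=21 sulfur=1 tin=6
After 8 (craft gear): dye=1 flax=21 gear=2 tin=6
After 9 (craft dye): dye=2 flax=19 gear=2 tin=5
After 10 (craft dye): dye=3 flax=17 gear=2 tin=4
After 11 (craft dye): dye=4 flax=15 gear=2 tin=3
After 12 (craft dye): dye=5 flax=13 gear=2 tin=2
After 13 (craft dye): dye=6 flax=11 gear=2 tin=1
After 14 (craft dye): dye=7 flax=9 gear=2
After 15 (consume 7 dye): flax=9 gear=2
After 16 (gather 3 sulfur): flax=9 gear=2 sulfur=3
After 17 (craft gear): flax=9 gear=4 sulfur=2
After 18 (craft gear): flax=9 gear=6 sulfur=1
After 19 (consume 1 gear): flax=9 gear=5 sulfur=1
After 20 (gather 1 tin): flax=9 gear=5 sulfur=1 tin=1
After 21 (craft dye): dye=1 flax=7 gear=5 sulfur=1
After 22 (craft gear): dye=1 flax=7 gear=7
After 23 (gather 7 sulfur): dye=1 flax=7 gear=7 sulfur=7
After 24 (craft gear): dye=1 flax=7 gear=9 sulfur=6
After 25 (craft gear): dye=1 flax=7 gear=11 sulfur=5

Answer: dye=1 flax=7 gear=11 sulfur=5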